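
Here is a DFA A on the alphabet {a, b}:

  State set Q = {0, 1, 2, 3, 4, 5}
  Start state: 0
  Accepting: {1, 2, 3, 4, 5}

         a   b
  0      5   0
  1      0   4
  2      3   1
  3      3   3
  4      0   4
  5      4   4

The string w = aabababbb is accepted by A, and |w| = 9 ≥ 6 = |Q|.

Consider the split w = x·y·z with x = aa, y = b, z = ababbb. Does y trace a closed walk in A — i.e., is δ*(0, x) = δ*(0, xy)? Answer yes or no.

yes

Run of A on the first 3 characters of w = a a b:
  step 0: 0  (start)
  step 1: 5  (read a: 0→5)
  step 2: 4  (read a: 5→4)
  step 3: 4  (read b: 4→4)

After x (step 2): 4. After xy (step 3): 4.
They match, so y = b drives A around a cycle from 4 back to itself; pumping y any number of times keeps A in 4 before reading z, and xyⁱz ∈ L(A) for every i ≥ 0.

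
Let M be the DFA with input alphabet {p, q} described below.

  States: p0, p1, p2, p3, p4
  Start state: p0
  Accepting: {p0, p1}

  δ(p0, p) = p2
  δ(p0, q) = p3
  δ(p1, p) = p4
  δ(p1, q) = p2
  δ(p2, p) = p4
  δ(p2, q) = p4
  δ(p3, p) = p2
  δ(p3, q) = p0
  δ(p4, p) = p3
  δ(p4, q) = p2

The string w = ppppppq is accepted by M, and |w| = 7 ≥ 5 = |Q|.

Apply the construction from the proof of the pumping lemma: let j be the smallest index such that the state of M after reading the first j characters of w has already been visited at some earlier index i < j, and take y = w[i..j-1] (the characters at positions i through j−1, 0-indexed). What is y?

State sequence: p0 -p-> p2 -p-> p4 -p-> p3 -p-> p2 -p-> p4 -p-> p3 -q-> p0
First repeat at step 4: p2 was already visited.

So i = 1, j = 4, giving x = w[0:1] = p, y = w[1:4] = ppp, z = w[4:7] = ppq.
Check: |xy| = 4 ≤ 5 and |y| = 3 ≥ 1. Reading y takes M from p2 back to p2, so every xyⁱz is accepted.

ppp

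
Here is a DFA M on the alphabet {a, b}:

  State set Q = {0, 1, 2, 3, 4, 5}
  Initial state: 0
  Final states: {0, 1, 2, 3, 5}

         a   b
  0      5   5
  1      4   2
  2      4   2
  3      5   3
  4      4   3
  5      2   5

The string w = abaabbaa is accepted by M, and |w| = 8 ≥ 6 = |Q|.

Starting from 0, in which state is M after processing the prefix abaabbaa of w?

2

Run of M on the first 8 characters of w = a b a a b b a a:
  step 0: 0  (start)
  step 1: 5  (read a: 0→5)
  step 2: 5  (read b: 5→5)
  step 3: 2  (read a: 5→2)
  step 4: 4  (read a: 2→4)
  step 5: 3  (read b: 4→3)
  step 6: 3  (read b: 3→3)
  step 7: 5  (read a: 3→5)
  step 8: 2  (read a: 5→2)

After reading 8 characters, M is in state 2.
(This kind of state-tracing is the core of the pumping-lemma construction: with 6 states, pigeonhole forces a repeat within the first 6 steps.)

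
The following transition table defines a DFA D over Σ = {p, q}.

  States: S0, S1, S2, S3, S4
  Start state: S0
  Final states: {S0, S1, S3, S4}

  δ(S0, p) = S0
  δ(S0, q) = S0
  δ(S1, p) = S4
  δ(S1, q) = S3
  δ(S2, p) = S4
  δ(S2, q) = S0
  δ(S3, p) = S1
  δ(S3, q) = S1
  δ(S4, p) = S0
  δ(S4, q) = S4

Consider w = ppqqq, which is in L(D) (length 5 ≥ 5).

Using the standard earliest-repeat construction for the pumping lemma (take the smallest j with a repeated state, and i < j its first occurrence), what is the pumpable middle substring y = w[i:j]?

p

State sequence: S0 -p-> S0 -p-> S0 -q-> S0 -q-> S0 -q-> S0
First repeat at step 1: S0 was already visited.

So i = 0, j = 1, giving x = w[0:0] = ε, y = w[0:1] = p, z = w[1:5] = pqqq.
Check: |xy| = 1 ≤ 5 and |y| = 1 ≥ 1. Reading y takes D from S0 back to S0, so every xyⁱz is accepted.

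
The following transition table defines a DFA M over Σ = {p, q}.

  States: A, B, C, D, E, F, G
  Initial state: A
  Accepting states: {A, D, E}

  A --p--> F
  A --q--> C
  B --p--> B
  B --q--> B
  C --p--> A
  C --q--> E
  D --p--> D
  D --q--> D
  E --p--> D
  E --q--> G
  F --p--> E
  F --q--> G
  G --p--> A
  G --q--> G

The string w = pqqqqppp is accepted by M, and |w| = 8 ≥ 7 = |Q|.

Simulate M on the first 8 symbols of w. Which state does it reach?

E

State sequence: A -p-> F -q-> G -q-> G -q-> G -q-> G -p-> A -p-> F -p-> E

After reading 8 characters, M is in state E.
(This kind of state-tracing is the core of the pumping-lemma construction: with 7 states, pigeonhole forces a repeat within the first 7 steps.)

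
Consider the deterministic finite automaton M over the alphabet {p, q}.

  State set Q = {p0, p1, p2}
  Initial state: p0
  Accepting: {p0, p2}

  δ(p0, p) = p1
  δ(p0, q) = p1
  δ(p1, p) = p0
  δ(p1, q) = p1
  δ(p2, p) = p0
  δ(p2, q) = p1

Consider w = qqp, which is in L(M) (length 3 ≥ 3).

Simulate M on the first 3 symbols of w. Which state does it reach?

p0

State sequence: p0 -q-> p1 -q-> p1 -p-> p0

After reading 3 characters, M is in state p0.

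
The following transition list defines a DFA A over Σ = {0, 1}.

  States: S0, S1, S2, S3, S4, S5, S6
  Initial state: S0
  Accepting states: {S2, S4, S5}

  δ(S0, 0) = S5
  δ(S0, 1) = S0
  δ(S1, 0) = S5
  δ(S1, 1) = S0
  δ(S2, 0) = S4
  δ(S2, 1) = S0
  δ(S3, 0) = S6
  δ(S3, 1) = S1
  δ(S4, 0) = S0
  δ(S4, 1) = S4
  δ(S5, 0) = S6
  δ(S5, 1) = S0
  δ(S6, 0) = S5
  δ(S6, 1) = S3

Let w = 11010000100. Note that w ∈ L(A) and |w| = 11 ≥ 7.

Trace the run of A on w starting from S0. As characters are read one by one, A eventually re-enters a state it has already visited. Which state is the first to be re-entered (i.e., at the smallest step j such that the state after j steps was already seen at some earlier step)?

S0

State sequence: S0 -1-> S0 -1-> S0 -0-> S5 -1-> S0 -0-> S5 -0-> S6 -0-> S5 -0-> S6 -1-> S3 -0-> S6 -0-> S5
First repeat at step 1: S0 was already visited.

The earliest repeat is at step j = 1: A is in S0, which it already visited at step i = 0.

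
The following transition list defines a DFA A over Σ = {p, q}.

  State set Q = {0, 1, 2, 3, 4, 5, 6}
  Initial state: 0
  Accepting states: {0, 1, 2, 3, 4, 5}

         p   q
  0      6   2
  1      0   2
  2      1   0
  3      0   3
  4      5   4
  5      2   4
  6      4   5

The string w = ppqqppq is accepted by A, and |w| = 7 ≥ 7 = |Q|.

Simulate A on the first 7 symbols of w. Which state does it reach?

0

State sequence: 0 -p-> 6 -p-> 4 -q-> 4 -q-> 4 -p-> 5 -p-> 2 -q-> 0

After reading 7 characters, A is in state 0.
(This kind of state-tracing is the core of the pumping-lemma construction: with 7 states, pigeonhole forces a repeat within the first 7 steps.)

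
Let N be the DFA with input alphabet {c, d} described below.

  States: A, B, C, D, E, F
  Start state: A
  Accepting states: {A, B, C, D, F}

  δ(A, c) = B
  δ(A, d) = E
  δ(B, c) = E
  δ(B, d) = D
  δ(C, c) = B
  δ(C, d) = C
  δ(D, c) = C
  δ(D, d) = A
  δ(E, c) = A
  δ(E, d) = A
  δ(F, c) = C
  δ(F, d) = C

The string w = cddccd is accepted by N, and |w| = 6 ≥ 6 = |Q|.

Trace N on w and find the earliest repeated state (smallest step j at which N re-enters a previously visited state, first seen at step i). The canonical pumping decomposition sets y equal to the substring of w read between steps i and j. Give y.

Run of N on w = c d d c c d:
  step 0: A  (start)
  step 1: B  (read c: A→B)
  step 2: D  (read d: B→D)
  step 3: A  (read d: D→A)   ← first repeat (A seen earlier)
  step 4: B  (read c: A→B)
  step 5: E  (read c: B→E)
  step 6: A  (read d: E→A)

So i = 0, j = 3, giving x = w[0:0] = ε, y = w[0:3] = cdd, z = w[3:6] = ccd.
Check: |xy| = 3 ≤ 6 and |y| = 3 ≥ 1. Reading y takes N from A back to A, so every xyⁱz is accepted.
With |Q| = 6, pigeonhole forces a state repeat no later than step 6; the substring read between the first and second visits to that state can be pumped.

cdd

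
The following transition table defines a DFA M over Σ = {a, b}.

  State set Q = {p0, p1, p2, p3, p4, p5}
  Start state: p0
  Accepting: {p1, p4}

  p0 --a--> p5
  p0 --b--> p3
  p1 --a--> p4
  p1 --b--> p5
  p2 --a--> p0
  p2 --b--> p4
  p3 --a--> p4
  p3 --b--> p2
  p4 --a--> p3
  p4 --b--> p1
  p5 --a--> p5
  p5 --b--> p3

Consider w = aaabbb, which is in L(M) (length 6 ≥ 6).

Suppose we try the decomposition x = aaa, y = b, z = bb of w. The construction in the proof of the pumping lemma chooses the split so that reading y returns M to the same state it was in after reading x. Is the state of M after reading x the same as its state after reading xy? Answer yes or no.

State sequence: p0 -a-> p5 -a-> p5 -a-> p5 -b-> p3

After x (step 3): p5. After xy (step 4): p3.
They differ (p5 ≠ p3), so y is not a cycle from the state after x; this split is not the one the pumping-lemma construction produces, and pumping y need not keep the string in L(M).

no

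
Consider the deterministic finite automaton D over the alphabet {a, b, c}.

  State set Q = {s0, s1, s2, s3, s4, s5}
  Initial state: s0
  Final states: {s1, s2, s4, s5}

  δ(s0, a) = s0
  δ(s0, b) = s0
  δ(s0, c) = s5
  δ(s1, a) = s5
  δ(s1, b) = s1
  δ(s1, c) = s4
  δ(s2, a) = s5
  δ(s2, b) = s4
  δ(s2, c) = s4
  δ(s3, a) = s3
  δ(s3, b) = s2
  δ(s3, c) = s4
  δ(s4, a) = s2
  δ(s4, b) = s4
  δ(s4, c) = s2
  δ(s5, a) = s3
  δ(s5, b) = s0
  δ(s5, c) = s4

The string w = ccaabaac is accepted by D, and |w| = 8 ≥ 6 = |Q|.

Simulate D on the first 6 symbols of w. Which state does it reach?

State sequence: s0 -c-> s5 -c-> s4 -a-> s2 -a-> s5 -b-> s0 -a-> s0

After reading 6 characters, D is in state s0.
(This kind of state-tracing is the core of the pumping-lemma construction: with 6 states, pigeonhole forces a repeat within the first 6 steps.)

s0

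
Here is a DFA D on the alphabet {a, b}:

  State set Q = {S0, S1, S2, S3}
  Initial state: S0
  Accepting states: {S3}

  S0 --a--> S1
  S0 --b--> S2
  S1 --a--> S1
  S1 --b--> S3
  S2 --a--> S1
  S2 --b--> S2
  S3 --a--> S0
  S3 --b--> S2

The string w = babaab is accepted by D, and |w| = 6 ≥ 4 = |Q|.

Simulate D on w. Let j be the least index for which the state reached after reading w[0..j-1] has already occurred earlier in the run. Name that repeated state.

Run of D on w = b a b a a b:
  step 0: S0  (start)
  step 1: S2  (read b: S0→S2)
  step 2: S1  (read a: S2→S1)
  step 3: S3  (read b: S1→S3)
  step 4: S0  (read a: S3→S0)   ← first repeat (S0 seen earlier)
  step 5: S1  (read a: S0→S1)
  step 6: S3  (read b: S1→S3)

The earliest repeat is at step j = 4: D is in S0, which it already visited at step i = 0.
With |Q| = 4, pigeonhole forces a state repeat no later than step 4; the substring read between the first and second visits to that state can be pumped.

S0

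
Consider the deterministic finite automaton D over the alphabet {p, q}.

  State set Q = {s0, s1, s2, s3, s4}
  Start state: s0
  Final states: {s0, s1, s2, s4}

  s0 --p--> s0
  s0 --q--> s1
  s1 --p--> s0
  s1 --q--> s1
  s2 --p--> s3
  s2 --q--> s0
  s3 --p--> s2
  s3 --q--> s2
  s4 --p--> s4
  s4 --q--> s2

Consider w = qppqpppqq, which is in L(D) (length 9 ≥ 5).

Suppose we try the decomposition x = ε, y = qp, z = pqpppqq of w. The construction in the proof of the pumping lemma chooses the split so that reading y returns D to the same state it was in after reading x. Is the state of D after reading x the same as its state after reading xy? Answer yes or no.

yes

State sequence: s0 -q-> s1 -p-> s0

After x (step 0): s0. After xy (step 2): s0.
They match, so y = qp drives D around a cycle from s0 back to itself; pumping y any number of times keeps D in s0 before reading z, and xyⁱz ∈ L(D) for every i ≥ 0.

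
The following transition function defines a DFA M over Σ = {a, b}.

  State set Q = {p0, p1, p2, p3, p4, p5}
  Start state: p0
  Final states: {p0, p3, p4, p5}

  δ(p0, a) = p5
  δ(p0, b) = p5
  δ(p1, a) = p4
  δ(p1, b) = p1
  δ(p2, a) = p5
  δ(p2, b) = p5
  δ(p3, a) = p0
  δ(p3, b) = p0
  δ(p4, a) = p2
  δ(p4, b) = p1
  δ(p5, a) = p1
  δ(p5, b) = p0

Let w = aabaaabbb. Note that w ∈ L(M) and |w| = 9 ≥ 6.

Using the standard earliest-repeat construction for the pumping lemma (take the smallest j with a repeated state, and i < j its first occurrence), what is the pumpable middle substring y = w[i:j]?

b

Run of M on w = a a b a a a b b b:
  step 0: p0  (start)
  step 1: p5  (read a: p0→p5)
  step 2: p1  (read a: p5→p1)
  step 3: p1  (read b: p1→p1)   ← first repeat (p1 seen earlier)
  step 4: p4  (read a: p1→p4)
  step 5: p2  (read a: p4→p2)
  step 6: p5  (read a: p2→p5)
  step 7: p0  (read b: p5→p0)
  step 8: p5  (read b: p0→p5)
  step 9: p0  (read b: p5→p0)

So i = 2, j = 3, giving x = w[0:2] = aa, y = w[2:3] = b, z = w[3:9] = aaabbb.
Check: |xy| = 3 ≤ 6 and |y| = 1 ≥ 1. Reading y takes M from p1 back to p1, so every xyⁱz is accepted.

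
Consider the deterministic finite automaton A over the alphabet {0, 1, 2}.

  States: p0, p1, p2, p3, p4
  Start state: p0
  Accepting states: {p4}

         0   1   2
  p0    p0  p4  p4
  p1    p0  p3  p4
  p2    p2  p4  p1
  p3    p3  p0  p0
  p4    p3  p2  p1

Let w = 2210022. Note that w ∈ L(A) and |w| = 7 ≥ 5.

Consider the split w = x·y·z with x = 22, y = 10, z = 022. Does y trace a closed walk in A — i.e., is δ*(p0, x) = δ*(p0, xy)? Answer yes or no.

no

Run of A on the first 4 characters of w = 2 2 1 0:
  step 0: p0  (start)
  step 1: p4  (read 2: p0→p4)
  step 2: p1  (read 2: p4→p1)
  step 3: p3  (read 1: p1→p3)
  step 4: p3  (read 0: p3→p3)

After x (step 2): p1. After xy (step 4): p3.
They differ (p1 ≠ p3), so y is not a cycle from the state after x; this split is not the one the pumping-lemma construction produces, and pumping y need not keep the string in L(A).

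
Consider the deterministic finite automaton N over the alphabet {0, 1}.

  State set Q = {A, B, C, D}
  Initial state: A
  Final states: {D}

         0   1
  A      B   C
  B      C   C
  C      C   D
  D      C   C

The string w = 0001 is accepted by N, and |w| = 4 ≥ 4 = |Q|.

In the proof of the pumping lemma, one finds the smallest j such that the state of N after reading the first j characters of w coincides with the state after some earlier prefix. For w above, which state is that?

C

State sequence: A -0-> B -0-> C -0-> C -1-> D
First repeat at step 3: C was already visited.

The earliest repeat is at step j = 3: N is in C, which it already visited at step i = 2.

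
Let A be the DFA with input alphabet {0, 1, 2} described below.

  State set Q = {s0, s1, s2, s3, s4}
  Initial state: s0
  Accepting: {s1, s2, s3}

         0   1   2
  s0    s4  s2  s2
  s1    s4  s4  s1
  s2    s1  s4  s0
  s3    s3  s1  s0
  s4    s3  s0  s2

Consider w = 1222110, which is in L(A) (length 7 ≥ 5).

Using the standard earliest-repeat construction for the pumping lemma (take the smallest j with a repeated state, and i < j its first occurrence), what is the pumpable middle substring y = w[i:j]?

12

Run of A on w = 1 2 2 2 1 1 0:
  step 0: s0  (start)
  step 1: s2  (read 1: s0→s2)
  step 2: s0  (read 2: s2→s0)   ← first repeat (s0 seen earlier)
  step 3: s2  (read 2: s0→s2)
  step 4: s0  (read 2: s2→s0)
  step 5: s2  (read 1: s0→s2)
  step 6: s4  (read 1: s2→s4)
  step 7: s3  (read 0: s4→s3)

So i = 0, j = 2, giving x = w[0:0] = ε, y = w[0:2] = 12, z = w[2:7] = 22110.
Check: |xy| = 2 ≤ 5 and |y| = 2 ≥ 1. Reading y takes A from s0 back to s0, so every xyⁱz is accepted.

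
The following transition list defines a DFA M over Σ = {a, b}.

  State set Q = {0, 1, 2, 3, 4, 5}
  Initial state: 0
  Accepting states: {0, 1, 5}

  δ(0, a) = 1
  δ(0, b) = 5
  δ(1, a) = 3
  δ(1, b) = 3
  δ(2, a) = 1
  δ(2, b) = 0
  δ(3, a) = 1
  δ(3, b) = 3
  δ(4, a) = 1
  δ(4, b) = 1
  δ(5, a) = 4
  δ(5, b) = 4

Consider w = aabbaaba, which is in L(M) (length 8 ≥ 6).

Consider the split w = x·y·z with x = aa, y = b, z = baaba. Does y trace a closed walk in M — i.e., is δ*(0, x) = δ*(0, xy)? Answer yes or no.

State sequence: 0 -a-> 1 -a-> 3 -b-> 3

After x (step 2): 3. After xy (step 3): 3.
They match, so y = b drives M around a cycle from 3 back to itself; pumping y any number of times keeps M in 3 before reading z, and xyⁱz ∈ L(M) for every i ≥ 0.

yes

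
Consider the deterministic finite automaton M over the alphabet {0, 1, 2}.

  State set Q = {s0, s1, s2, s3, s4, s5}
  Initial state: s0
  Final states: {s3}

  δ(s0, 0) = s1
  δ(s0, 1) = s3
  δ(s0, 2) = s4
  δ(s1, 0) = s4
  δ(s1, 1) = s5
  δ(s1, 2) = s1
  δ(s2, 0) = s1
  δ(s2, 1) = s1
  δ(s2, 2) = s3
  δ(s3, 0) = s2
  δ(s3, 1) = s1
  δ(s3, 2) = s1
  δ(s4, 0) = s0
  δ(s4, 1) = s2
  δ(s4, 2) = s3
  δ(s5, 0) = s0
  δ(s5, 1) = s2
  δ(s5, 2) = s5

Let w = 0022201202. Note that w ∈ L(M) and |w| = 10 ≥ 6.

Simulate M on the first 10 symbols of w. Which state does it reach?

Run of M on the first 10 characters of w = 0 0 2 2 2 0 1 2 0 2:
  step 0: s0  (start)
  step 1: s1  (read 0: s0→s1)
  step 2: s4  (read 0: s1→s4)
  step 3: s3  (read 2: s4→s3)
  step 4: s1  (read 2: s3→s1)
  step 5: s1  (read 2: s1→s1)
  step 6: s4  (read 0: s1→s4)
  step 7: s2  (read 1: s4→s2)
  step 8: s3  (read 2: s2→s3)
  step 9: s2  (read 0: s3→s2)
  step 10: s3  (read 2: s2→s3)

After reading 10 characters, M is in state s3.

s3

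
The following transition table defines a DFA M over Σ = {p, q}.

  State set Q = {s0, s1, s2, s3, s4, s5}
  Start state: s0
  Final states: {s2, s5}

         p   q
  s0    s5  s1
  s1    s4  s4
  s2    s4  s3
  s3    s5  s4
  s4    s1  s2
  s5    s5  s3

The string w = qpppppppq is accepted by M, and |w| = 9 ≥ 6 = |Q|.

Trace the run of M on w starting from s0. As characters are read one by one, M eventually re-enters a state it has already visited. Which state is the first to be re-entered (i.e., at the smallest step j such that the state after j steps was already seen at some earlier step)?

State sequence: s0 -q-> s1 -p-> s4 -p-> s1 -p-> s4 -p-> s1 -p-> s4 -p-> s1 -p-> s4 -q-> s2
First repeat at step 3: s1 was already visited.

The earliest repeat is at step j = 3: M is in s1, which it already visited at step i = 1.
With |Q| = 6, pigeonhole forces a state repeat no later than step 6; the substring read between the first and second visits to that state can be pumped.

s1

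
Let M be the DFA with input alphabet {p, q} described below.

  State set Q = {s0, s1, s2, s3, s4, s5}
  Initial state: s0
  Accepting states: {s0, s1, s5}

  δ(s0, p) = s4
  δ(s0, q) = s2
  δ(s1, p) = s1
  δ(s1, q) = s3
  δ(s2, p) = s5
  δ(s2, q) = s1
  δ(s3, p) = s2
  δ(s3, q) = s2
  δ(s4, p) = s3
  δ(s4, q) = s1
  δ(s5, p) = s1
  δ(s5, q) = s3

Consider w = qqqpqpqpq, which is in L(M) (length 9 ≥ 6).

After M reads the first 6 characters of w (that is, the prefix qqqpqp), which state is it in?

s1

Run of M on the first 6 characters of w = q q q p q p:
  step 0: s0  (start)
  step 1: s2  (read q: s0→s2)
  step 2: s1  (read q: s2→s1)
  step 3: s3  (read q: s1→s3)
  step 4: s2  (read p: s3→s2)
  step 5: s1  (read q: s2→s1)
  step 6: s1  (read p: s1→s1)

After reading 6 characters, M is in state s1.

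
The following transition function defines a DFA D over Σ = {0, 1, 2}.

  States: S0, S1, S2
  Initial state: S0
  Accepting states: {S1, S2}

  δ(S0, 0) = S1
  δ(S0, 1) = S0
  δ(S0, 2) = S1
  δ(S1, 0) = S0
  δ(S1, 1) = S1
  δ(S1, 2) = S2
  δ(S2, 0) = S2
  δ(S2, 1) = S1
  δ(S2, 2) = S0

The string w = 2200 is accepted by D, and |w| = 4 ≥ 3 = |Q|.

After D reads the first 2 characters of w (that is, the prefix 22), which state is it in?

S2

Run of D on the first 2 characters of w = 2 2:
  step 0: S0  (start)
  step 1: S1  (read 2: S0→S1)
  step 2: S2  (read 2: S1→S2)

After reading 2 characters, D is in state S2.
(This kind of state-tracing is the core of the pumping-lemma construction: with 3 states, pigeonhole forces a repeat within the first 3 steps.)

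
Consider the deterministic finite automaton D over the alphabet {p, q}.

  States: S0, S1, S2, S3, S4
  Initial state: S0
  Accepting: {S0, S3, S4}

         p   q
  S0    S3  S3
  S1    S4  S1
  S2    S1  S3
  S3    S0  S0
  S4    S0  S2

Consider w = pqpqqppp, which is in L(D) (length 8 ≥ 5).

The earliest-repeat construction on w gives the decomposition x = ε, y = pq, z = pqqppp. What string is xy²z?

pqpqpqqppp

xy^2z = ε·pq·pq·pqqppp = pqpqpqqppp.
Reading y = pq takes D from S0 back to S0, so after x·y·y the machine is still in S0, and z then leads to the accepting state S0. Hence pqpqpqqppp ∈ L(D).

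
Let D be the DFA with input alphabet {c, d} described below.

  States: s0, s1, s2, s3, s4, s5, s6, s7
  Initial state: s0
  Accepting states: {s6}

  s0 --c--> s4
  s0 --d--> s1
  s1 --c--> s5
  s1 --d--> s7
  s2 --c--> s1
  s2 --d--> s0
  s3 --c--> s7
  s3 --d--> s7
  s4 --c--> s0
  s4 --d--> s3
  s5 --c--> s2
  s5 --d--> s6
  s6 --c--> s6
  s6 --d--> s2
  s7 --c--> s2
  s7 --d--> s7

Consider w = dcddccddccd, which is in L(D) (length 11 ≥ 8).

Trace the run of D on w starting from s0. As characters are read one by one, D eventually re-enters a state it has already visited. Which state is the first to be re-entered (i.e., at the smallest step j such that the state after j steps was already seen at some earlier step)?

State sequence: s0 -d-> s1 -c-> s5 -d-> s6 -d-> s2 -c-> s1 -c-> s5 -d-> s6 -d-> s2 -c-> s1 -c-> s5 -d-> s6
First repeat at step 5: s1 was already visited.

The earliest repeat is at step j = 5: D is in s1, which it already visited at step i = 1.
The DFA has 8 states, so the proof of the pumping lemma guarantees a repeated state among the first 8+1 visited; the segment between the two visits is the pumpable y.

s1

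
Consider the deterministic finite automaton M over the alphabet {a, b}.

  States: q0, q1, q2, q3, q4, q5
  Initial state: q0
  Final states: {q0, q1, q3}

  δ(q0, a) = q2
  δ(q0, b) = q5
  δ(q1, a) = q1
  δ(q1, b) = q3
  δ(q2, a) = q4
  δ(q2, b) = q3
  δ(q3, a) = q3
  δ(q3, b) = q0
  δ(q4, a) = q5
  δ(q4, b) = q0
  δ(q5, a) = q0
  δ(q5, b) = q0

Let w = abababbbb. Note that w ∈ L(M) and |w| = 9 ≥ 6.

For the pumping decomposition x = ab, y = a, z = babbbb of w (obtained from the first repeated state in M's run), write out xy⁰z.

abbabbbb

xy⁰z = xz = ab·babbbb = abbabbbb.
Reading y = a takes M from q3 back to q3, so after x the machine is still in q3, and z then leads to the accepting state q0. Hence abbabbbb ∈ L(M).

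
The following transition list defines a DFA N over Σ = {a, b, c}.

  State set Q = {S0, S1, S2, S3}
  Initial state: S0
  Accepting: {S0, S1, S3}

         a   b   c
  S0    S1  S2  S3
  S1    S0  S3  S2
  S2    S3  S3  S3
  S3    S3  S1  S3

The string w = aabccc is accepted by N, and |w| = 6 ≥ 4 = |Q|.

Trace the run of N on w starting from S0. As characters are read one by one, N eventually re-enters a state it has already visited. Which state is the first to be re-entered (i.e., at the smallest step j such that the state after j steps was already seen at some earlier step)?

Run of N on w = a a b c c c:
  step 0: S0  (start)
  step 1: S1  (read a: S0→S1)
  step 2: S0  (read a: S1→S0)   ← first repeat (S0 seen earlier)
  step 3: S2  (read b: S0→S2)
  step 4: S3  (read c: S2→S3)
  step 5: S3  (read c: S3→S3)
  step 6: S3  (read c: S3→S3)

The earliest repeat is at step j = 2: N is in S0, which it already visited at step i = 0.
With |Q| = 4, pigeonhole forces a state repeat no later than step 4; the substring read between the first and second visits to that state can be pumped.

S0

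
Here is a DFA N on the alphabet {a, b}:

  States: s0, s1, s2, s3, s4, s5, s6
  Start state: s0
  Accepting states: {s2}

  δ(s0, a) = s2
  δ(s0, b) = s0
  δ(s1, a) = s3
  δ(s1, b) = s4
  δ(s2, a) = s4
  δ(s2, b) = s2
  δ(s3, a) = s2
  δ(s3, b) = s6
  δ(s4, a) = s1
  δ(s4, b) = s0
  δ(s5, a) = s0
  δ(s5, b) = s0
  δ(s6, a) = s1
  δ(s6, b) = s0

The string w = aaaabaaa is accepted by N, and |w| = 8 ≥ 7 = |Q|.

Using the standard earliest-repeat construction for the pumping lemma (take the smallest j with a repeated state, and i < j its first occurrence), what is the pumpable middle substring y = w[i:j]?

State sequence: s0 -a-> s2 -a-> s4 -a-> s1 -a-> s3 -b-> s6 -a-> s1 -a-> s3 -a-> s2
First repeat at step 6: s1 was already visited.

So i = 3, j = 6, giving x = w[0:3] = aaa, y = w[3:6] = aba, z = w[6:8] = aa.
Check: |xy| = 6 ≤ 7 and |y| = 3 ≥ 1. Reading y takes N from s1 back to s1, so every xyⁱz is accepted.
The DFA has 7 states, so the proof of the pumping lemma guarantees a repeated state among the first 7+1 visited; the segment between the two visits is the pumpable y.

aba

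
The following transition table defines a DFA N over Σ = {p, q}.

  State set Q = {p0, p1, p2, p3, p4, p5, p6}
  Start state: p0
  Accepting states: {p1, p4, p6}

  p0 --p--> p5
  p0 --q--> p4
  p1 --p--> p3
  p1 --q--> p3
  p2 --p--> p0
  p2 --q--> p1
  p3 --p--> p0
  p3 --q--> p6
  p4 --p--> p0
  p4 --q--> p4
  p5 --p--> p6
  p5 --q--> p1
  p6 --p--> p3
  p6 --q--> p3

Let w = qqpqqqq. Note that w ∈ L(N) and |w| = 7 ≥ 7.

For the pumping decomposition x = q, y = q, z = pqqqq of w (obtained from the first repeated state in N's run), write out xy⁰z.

xy⁰z = xz = q·pqqqq = qpqqqq.
Reading y = q takes N from p4 back to p4, so after x the machine is still in p4, and z then leads to the accepting state p4. Hence qpqqqq ∈ L(N).

qpqqqq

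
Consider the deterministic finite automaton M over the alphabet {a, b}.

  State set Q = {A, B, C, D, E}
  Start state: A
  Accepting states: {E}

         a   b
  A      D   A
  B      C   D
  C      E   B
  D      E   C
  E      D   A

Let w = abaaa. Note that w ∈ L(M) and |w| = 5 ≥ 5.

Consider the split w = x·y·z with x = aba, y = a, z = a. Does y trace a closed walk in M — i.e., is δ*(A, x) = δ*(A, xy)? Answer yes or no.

Run of M on the first 4 characters of w = a b a a:
  step 0: A  (start)
  step 1: D  (read a: A→D)
  step 2: C  (read b: D→C)
  step 3: E  (read a: C→E)
  step 4: D  (read a: E→D)

After x (step 3): E. After xy (step 4): D.
They differ (E ≠ D), so y is not a cycle from the state after x; this split is not the one the pumping-lemma construction produces, and pumping y need not keep the string in L(M).

no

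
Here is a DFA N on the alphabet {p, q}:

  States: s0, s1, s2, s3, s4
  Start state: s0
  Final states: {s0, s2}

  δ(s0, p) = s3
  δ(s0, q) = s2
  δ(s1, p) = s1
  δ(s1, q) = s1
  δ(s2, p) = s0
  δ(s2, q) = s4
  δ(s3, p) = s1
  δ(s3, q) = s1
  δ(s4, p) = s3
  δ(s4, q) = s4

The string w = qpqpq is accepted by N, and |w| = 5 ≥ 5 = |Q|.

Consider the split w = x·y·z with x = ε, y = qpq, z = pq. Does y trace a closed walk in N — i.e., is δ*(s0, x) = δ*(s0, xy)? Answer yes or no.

no

Run of N on the first 3 characters of w = q p q:
  step 0: s0  (start)
  step 1: s2  (read q: s0→s2)
  step 2: s0  (read p: s2→s0)
  step 3: s2  (read q: s0→s2)

After x (step 0): s0. After xy (step 3): s2.
They differ (s0 ≠ s2), so y is not a cycle from the state after x; this split is not the one the pumping-lemma construction produces, and pumping y need not keep the string in L(N).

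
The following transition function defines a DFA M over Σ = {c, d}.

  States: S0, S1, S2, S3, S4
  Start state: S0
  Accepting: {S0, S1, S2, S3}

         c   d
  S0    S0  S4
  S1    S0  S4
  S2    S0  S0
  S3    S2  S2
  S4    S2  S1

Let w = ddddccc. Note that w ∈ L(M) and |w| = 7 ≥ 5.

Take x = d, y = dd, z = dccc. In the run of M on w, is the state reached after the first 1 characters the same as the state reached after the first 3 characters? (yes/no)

yes

Run of M on the first 3 characters of w = d d d:
  step 0: S0  (start)
  step 1: S4  (read d: S0→S4)
  step 2: S1  (read d: S4→S1)
  step 3: S4  (read d: S1→S4)

After x (step 1): S4. After xy (step 3): S4.
They match, so y = dd drives M around a cycle from S4 back to itself; pumping y any number of times keeps M in S4 before reading z, and xyⁱz ∈ L(M) for every i ≥ 0.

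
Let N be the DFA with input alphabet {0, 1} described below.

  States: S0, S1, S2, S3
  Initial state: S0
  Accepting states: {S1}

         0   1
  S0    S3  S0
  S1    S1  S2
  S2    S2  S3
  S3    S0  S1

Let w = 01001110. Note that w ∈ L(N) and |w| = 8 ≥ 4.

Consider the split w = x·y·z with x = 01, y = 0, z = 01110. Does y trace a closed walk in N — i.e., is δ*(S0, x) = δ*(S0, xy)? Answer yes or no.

State sequence: S0 -0-> S3 -1-> S1 -0-> S1

After x (step 2): S1. After xy (step 3): S1.
They match, so y = 0 drives N around a cycle from S1 back to itself; pumping y any number of times keeps N in S1 before reading z, and xyⁱz ∈ L(N) for every i ≥ 0.

yes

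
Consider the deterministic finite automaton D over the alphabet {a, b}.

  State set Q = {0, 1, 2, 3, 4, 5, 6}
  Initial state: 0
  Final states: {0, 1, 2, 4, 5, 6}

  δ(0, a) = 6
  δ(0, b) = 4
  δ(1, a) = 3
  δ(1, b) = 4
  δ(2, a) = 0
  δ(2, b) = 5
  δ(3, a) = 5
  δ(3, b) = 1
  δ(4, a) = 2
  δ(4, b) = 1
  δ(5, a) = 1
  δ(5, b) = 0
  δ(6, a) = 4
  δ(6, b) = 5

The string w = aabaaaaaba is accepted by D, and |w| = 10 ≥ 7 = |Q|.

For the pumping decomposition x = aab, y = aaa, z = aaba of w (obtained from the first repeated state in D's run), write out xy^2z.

aabaaaaaaaaba

xy^2z = aab·aaa·aaa·aaba = aabaaaaaaaaba.
Reading y = aaa takes D from 1 back to 1, so after x·y·y the machine is still in 1, and z then leads to the accepting state 6. Hence aabaaaaaaaaba ∈ L(D).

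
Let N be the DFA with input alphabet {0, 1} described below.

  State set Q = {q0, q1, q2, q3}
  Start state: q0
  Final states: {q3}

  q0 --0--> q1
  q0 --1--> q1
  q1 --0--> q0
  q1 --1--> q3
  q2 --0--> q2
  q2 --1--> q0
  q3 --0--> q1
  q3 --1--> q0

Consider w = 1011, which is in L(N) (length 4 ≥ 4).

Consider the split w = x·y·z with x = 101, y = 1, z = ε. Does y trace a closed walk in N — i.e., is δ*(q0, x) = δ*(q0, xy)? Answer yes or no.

Run of N on the first 4 characters of w = 1 0 1 1:
  step 0: q0  (start)
  step 1: q1  (read 1: q0→q1)
  step 2: q0  (read 0: q1→q0)
  step 3: q1  (read 1: q0→q1)
  step 4: q3  (read 1: q1→q3)

After x (step 3): q1. After xy (step 4): q3.
They differ (q1 ≠ q3), so y is not a cycle from the state after x; this split is not the one the pumping-lemma construction produces, and pumping y need not keep the string in L(N).

no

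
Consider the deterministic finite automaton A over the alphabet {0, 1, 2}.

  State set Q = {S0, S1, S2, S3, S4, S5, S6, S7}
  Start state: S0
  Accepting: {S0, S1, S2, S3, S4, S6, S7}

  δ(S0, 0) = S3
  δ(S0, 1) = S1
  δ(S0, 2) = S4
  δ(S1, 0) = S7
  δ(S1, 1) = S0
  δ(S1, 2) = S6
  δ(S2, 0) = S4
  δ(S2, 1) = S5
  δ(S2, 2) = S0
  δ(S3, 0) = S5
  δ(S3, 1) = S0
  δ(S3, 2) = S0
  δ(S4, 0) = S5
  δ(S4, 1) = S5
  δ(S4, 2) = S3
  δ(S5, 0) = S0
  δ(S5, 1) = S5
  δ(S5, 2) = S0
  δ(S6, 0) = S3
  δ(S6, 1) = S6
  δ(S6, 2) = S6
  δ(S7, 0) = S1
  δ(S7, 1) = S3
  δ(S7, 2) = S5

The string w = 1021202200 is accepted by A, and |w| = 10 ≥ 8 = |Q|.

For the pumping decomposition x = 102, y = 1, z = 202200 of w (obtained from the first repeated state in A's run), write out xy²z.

xy^2z = 102·1·1·202200 = 10211202200.
Reading y = 1 takes A from S5 back to S5, so after x·y·y the machine is still in S5, and z then leads to the accepting state S0. Hence 10211202200 ∈ L(A).

10211202200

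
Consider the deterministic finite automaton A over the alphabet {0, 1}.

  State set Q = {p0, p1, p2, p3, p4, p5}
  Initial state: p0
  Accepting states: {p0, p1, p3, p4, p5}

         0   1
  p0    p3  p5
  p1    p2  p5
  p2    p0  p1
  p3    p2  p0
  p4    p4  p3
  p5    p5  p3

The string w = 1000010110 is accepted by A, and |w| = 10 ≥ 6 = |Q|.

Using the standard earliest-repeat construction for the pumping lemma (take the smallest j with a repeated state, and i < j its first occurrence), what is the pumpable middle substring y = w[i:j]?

Run of A on w = 1 0 0 0 0 1 0 1 1 0:
  step 0: p0  (start)
  step 1: p5  (read 1: p0→p5)
  step 2: p5  (read 0: p5→p5)   ← first repeat (p5 seen earlier)
  step 3: p5  (read 0: p5→p5)
  step 4: p5  (read 0: p5→p5)
  step 5: p5  (read 0: p5→p5)
  step 6: p3  (read 1: p5→p3)
  step 7: p2  (read 0: p3→p2)
  step 8: p1  (read 1: p2→p1)
  step 9: p5  (read 1: p1→p5)
  step 10: p5  (read 0: p5→p5)

So i = 1, j = 2, giving x = w[0:1] = 1, y = w[1:2] = 0, z = w[2:10] = 00010110.
Check: |xy| = 2 ≤ 6 and |y| = 1 ≥ 1. Reading y takes A from p5 back to p5, so every xyⁱz is accepted.
The DFA has 6 states, so the proof of the pumping lemma guarantees a repeated state among the first 6+1 visited; the segment between the two visits is the pumpable y.

0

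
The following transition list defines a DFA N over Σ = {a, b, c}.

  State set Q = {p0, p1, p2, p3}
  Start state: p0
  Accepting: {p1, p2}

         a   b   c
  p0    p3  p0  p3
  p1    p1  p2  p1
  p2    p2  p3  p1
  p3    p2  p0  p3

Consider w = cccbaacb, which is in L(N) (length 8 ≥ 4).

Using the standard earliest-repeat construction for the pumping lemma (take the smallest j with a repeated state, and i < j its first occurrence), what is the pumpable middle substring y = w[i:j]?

c

Run of N on w = c c c b a a c b:
  step 0: p0  (start)
  step 1: p3  (read c: p0→p3)
  step 2: p3  (read c: p3→p3)   ← first repeat (p3 seen earlier)
  step 3: p3  (read c: p3→p3)
  step 4: p0  (read b: p3→p0)
  step 5: p3  (read a: p0→p3)
  step 6: p2  (read a: p3→p2)
  step 7: p1  (read c: p2→p1)
  step 8: p2  (read b: p1→p2)

So i = 1, j = 2, giving x = w[0:1] = c, y = w[1:2] = c, z = w[2:8] = cbaacb.
Check: |xy| = 2 ≤ 4 and |y| = 1 ≥ 1. Reading y takes N from p3 back to p3, so every xyⁱz is accepted.
With |Q| = 4, pigeonhole forces a state repeat no later than step 4; the substring read between the first and second visits to that state can be pumped.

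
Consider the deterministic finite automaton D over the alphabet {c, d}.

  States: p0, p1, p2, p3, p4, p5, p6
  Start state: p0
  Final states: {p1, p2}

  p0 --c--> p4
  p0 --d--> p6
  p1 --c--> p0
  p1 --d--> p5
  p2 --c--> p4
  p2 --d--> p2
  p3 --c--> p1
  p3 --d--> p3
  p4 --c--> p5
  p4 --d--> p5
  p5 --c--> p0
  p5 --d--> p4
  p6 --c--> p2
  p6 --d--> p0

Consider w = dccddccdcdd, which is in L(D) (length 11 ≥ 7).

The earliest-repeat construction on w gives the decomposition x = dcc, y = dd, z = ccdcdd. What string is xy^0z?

dccccdcdd

xy⁰z = xz = dcc·ccdcdd = dccccdcdd.
Reading y = dd takes D from p4 back to p4, so after x the machine is still in p4, and z then leads to the accepting state p2. Hence dccccdcdd ∈ L(D).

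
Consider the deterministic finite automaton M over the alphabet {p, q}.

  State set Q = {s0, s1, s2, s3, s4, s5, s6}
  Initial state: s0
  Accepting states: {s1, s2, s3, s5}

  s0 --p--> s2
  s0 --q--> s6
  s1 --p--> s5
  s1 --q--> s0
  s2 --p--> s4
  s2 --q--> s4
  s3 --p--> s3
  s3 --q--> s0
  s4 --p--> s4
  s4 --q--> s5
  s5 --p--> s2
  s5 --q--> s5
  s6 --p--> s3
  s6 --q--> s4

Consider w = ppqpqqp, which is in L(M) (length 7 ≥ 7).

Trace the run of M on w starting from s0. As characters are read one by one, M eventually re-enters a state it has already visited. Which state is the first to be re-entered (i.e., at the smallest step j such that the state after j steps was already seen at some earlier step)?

s2

State sequence: s0 -p-> s2 -p-> s4 -q-> s5 -p-> s2 -q-> s4 -q-> s5 -p-> s2
First repeat at step 4: s2 was already visited.

The earliest repeat is at step j = 4: M is in s2, which it already visited at step i = 1.
The DFA has 7 states, so the proof of the pumping lemma guarantees a repeated state among the first 7+1 visited; the segment between the two visits is the pumpable y.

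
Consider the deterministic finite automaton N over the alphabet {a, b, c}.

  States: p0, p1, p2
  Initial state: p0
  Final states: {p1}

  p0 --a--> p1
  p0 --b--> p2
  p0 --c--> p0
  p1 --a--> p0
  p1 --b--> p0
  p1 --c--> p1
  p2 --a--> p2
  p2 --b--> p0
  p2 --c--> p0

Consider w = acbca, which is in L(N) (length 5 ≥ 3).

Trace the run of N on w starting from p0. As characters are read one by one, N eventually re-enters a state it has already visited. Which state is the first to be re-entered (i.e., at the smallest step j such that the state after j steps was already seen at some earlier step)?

Run of N on w = a c b c a:
  step 0: p0  (start)
  step 1: p1  (read a: p0→p1)
  step 2: p1  (read c: p1→p1)   ← first repeat (p1 seen earlier)
  step 3: p0  (read b: p1→p0)
  step 4: p0  (read c: p0→p0)
  step 5: p1  (read a: p0→p1)

The earliest repeat is at step j = 2: N is in p1, which it already visited at step i = 1.

p1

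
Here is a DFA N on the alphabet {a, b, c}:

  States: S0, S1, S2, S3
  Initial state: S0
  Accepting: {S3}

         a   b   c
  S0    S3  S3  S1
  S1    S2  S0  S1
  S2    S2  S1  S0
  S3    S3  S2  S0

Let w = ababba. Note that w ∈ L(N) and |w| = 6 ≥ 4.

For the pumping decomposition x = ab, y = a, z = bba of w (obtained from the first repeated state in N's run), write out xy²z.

abaabba

xy^2z = ab·a·a·bba = abaabba.
Reading y = a takes N from S2 back to S2, so after x·y·y the machine is still in S2, and z then leads to the accepting state S3. Hence abaabba ∈ L(N).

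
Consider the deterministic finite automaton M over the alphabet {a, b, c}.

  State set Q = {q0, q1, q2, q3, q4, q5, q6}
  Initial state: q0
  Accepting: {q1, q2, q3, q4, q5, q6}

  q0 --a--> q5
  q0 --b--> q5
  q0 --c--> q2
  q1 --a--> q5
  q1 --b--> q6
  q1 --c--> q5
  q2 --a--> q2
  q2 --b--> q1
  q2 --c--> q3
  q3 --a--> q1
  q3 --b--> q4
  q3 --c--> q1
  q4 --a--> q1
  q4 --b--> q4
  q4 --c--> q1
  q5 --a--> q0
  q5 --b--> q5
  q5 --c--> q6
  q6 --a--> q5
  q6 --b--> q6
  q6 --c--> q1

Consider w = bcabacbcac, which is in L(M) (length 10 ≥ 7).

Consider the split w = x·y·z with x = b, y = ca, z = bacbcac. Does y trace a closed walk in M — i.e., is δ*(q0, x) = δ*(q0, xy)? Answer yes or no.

State sequence: q0 -b-> q5 -c-> q6 -a-> q5

After x (step 1): q5. After xy (step 3): q5.
They match, so y = ca drives M around a cycle from q5 back to itself; pumping y any number of times keeps M in q5 before reading z, and xyⁱz ∈ L(M) for every i ≥ 0.

yes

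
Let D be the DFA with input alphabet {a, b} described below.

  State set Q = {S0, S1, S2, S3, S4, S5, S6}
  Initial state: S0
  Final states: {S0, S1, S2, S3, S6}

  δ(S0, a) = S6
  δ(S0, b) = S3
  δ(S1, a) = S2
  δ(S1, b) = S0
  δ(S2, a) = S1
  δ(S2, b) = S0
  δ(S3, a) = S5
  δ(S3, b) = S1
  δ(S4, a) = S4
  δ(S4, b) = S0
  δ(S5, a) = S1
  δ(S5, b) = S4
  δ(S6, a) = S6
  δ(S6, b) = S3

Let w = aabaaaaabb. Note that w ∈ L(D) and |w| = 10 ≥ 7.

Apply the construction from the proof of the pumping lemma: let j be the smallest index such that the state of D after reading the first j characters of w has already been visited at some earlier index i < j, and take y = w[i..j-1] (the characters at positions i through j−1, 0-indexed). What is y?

State sequence: S0 -a-> S6 -a-> S6 -b-> S3 -a-> S5 -a-> S1 -a-> S2 -a-> S1 -a-> S2 -b-> S0 -b-> S3
First repeat at step 2: S6 was already visited.

So i = 1, j = 2, giving x = w[0:1] = a, y = w[1:2] = a, z = w[2:10] = baaaaabb.
Check: |xy| = 2 ≤ 7 and |y| = 1 ≥ 1. Reading y takes D from S6 back to S6, so every xyⁱz is accepted.

a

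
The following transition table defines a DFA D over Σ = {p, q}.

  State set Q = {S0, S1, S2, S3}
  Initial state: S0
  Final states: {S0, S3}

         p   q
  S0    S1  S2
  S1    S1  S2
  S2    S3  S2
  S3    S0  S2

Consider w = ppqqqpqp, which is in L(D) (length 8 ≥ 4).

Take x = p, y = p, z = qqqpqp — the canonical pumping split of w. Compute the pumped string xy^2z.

pppqqqpqp

xy^2z = p·p·p·qqqpqp = pppqqqpqp.
Reading y = p takes D from S1 back to S1, so after x·y·y the machine is still in S1, and z then leads to the accepting state S3. Hence pppqqqpqp ∈ L(D).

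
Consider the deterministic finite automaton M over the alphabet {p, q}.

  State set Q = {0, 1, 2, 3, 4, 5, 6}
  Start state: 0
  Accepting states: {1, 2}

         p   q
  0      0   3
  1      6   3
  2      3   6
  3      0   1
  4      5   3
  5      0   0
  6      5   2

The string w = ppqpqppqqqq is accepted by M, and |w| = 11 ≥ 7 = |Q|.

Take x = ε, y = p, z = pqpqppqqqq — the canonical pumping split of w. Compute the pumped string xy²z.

pppqpqppqqqq

xy^2z = ε·p·p·pqpqppqqqq = pppqpqppqqqq.
Reading y = p takes M from 0 back to 0, so after x·y·y the machine is still in 0, and z then leads to the accepting state 1. Hence pppqpqppqqqq ∈ L(M).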